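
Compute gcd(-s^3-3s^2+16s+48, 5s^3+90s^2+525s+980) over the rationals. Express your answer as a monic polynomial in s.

s+4

Repeated division with remainder:
  -s^3-3s^2+16s+48 = (-1/5)(5s^3+90s^2+525s+980) + (15s^2+121s+244)
  5s^3+90s^2+525s+980 = ((1/3)s+149/45)(15s^2+121s+244) + ((1936/45)s+7744/45)
  15s^2+121s+244 = ((675/1936)s+2745/1936)((1936/45)s+7744/45) + (0)
Last nonzero remainder: (1936/45)s+7744/45. Dividing through by 1936/45 gives the monic gcd s+4.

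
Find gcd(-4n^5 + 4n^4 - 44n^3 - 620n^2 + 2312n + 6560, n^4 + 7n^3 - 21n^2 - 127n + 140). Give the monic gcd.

By polynomial division,
  -4n^5 + 4n^4 - 44n^3 - 620n^2 + 2312n + 6560 = (-4n + 32)(n^4 + 7n^3 - 21n^2 - 127n + 140) + (-352n^3 - 456n^2 + 6936n + 2080)
  n^4 + 7n^3 - 21n^2 - 127n + 140 = (-(1/352)n - 251/15488)(-352n^3 - 456n^2 + 6936n + 2080) + (-(16815/1936)n^2 - (16815/1936)n + 84075/484)
  -352n^3 - 456n^2 + 6936n + 2080 = ((681472/16815)n + 201344/16815)(-(16815/1936)n^2 - (16815/1936)n + 84075/484) + (0)
Last nonzero remainder: -(16815/1936)n^2 - (16815/1936)n + 84075/484. Dividing through by -16815/1936 gives the monic gcd n^2 + n - 20.

n^2 + n - 20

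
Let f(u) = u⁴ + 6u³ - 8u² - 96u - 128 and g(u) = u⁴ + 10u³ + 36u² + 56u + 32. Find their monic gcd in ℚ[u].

u² + 6u + 8

Euclidean algorithm in ℚ[u]:
  u⁴ + 6u³ - 8u² - 96u - 128 = (u⁴ + 10u³ + 36u² + 56u + 32) + (-4u³ - 44u² - 152u - 160)
  u⁴ + 10u³ + 36u² + 56u + 32 = (-(1/4)u + 1/4)(-4u³ - 44u² - 152u - 160) + (9u² + 54u + 72)
  -4u³ - 44u² - 152u - 160 = (-(4/9)u - 20/9)(9u² + 54u + 72) + (0)
Last nonzero remainder: 9u² + 54u + 72. Dividing through by 9 gives the monic gcd u² + 6u + 8.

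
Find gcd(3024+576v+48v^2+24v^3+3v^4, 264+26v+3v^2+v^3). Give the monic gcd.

Repeated division with remainder:
  3v^4+24v^3+48v^2+576v+3024 = (3v+15)(v^3+3v^2+26v+264) + (-75v^2-606v-936)
  v^3+3v^2+26v+264 = (-(1/75)v+127/1875)(-75v^2-606v-936) + ((34104/625)v+204624/625)
  -75v^2-606v-936 = (-(15625/11368)v-8125/2842)((34104/625)v+204624/625) + (0)
Last nonzero remainder: (34104/625)v+204624/625. Dividing through by 34104/625 gives the monic gcd v+6.

6+v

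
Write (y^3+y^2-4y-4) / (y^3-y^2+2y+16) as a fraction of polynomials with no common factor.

(y^2-y-2)/(y^2-3y+8)

Apply the Euclidean algorithm:
  y^3+y^2-4y-4 = (y^3-y^2+2y+16) + (2y^2-6y-20)
  y^3-y^2+2y+16 = ((1/2)y+1)(2y^2-6y-20) + (18y+36)
  2y^2-6y-20 = ((1/9)y-5/9)(18y+36) + (0)
Last nonzero remainder: 18y+36. Dividing through by 18 gives the monic gcd y+2.
Cancel y+2 from numerator and denominator to get the reduced form.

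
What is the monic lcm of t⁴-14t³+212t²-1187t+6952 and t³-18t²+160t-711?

Repeated division with remainder:
  t⁴-14t³+212t²-1187t+6952 = (t+4)(t³-18t²+160t-711) + (124t²-1116t+9796)
  t³-18t²+160t-711 = ((1/124)t-9/124)(124t²-1116t+9796) + (0)
Last nonzero remainder: 124t²-1116t+9796. Dividing through by 124 gives the monic gcd t²-9t+79.
Then lcm(f, g) = f·g / gcd(f, g); expanding and making the result monic gives the answer.

t⁵-23t⁴+338t³-3095t²+17635t-62568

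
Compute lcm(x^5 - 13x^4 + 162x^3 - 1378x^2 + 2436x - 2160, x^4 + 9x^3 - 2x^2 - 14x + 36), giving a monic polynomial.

Euclidean algorithm in ℚ[x]:
  x^5 - 13x^4 + 162x^3 - 1378x^2 + 2436x - 2160 = (x - 22)(x^4 + 9x^3 - 2x^2 - 14x + 36) + (362x^3 - 1408x^2 + 2092x - 1368)
  x^4 + 9x^3 - 2x^2 - 14x + 36 = ((1/362)x + 2333/65522)(362x^3 - 1408x^2 + 2092x - 1368) + ((1387584/32761)x^2 - (2775168/32761)x + 2775168/32761)
  362x^3 - 1408x^2 + 2092x - 1368 = ((5929741/693792)x - 622459/38544)((1387584/32761)x^2 - (2775168/32761)x + 2775168/32761) + (0)
Last nonzero remainder: (1387584/32761)x^2 - (2775168/32761)x + 2775168/32761. Dividing through by 1387584/32761 gives the monic gcd x^2 - 2x + 2.
Then lcm(f, g) = f·g / gcd(f, g); expanding and making the result monic gives the answer.

x^7 - 2x^6 + 37x^5 + 170x^4 - 9806x^3 - 168x^2 + 20088x - 38880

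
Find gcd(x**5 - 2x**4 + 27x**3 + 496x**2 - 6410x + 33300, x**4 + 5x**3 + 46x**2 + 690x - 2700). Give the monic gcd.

x**3 + 8x**2 + 70x + 900

Euclidean algorithm in ℚ[x]:
  x**5 - 2x**4 + 27x**3 + 496x**2 - 6410x + 33300 = (x - 7)(x**4 + 5x**3 + 46x**2 + 690x - 2700) + (16x**3 + 128x**2 + 1120x + 14400)
  x**4 + 5x**3 + 46x**2 + 690x - 2700 = ((1/16)x - 3/16)(16x**3 + 128x**2 + 1120x + 14400) + (0)
Last nonzero remainder: 16x**3 + 128x**2 + 1120x + 14400. Dividing through by 16 gives the monic gcd x**3 + 8x**2 + 70x + 900.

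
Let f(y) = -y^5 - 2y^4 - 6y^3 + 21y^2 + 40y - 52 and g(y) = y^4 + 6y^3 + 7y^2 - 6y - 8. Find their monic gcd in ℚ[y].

Repeated division with remainder:
  -y^5 - 2y^4 - 6y^3 + 21y^2 + 40y - 52 = (-y + 4)(y^4 + 6y^3 + 7y^2 - 6y - 8) + (-23y^3 - 13y^2 + 56y - 20)
  y^4 + 6y^3 + 7y^2 - 6y - 8 = (-(1/23)y - 125/529)(-23y^3 - 13y^2 + 56y - 20) + ((3366/529)y^2 + (3366/529)y - 6732/529)
  -23y^3 - 13y^2 + 56y - 20 = (-(12167/3366)y + 2645/1683)((3366/529)y^2 + (3366/529)y - 6732/529) + (0)
Last nonzero remainder: (3366/529)y^2 + (3366/529)y - 6732/529. Dividing through by 3366/529 gives the monic gcd y^2 + y - 2.

y^2 + y - 2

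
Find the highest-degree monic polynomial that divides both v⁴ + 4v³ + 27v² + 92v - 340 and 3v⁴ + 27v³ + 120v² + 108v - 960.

v² + 3v - 10

Apply the Euclidean algorithm:
  v⁴ + 4v³ + 27v² + 92v - 340 = (1/3)(3v⁴ + 27v³ + 120v² + 108v - 960) + (-5v³ - 13v² + 56v - 20)
  3v⁴ + 27v³ + 120v² + 108v - 960 = (-(3/5)v - 96/25)(-5v³ - 13v² + 56v - 20) + ((2592/25)v² + (7776/25)v - 5184/5)
  -5v³ - 13v² + 56v - 20 = (-(125/2592)v + 25/1296)((2592/25)v² + (7776/25)v - 5184/5) + (0)
Last nonzero remainder: (2592/25)v² + (7776/25)v - 5184/5. Dividing through by 2592/25 gives the monic gcd v² + 3v - 10.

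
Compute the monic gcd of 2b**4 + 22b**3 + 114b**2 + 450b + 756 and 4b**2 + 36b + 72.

b**2 + 9b + 18

Repeated division with remainder:
  2b**4 + 22b**3 + 114b**2 + 450b + 756 = ((1/2)b**2 + b + 21/2)(4b**2 + 36b + 72) + (0)
Last nonzero remainder: 4b**2 + 36b + 72. Dividing through by 4 gives the monic gcd b**2 + 9b + 18.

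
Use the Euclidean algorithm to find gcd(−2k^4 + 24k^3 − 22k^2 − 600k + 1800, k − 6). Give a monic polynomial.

Apply the Euclidean algorithm:
  −2k^4 + 24k^3 − 22k^2 − 600k + 1800 = (−2k^3 + 12k^2 + 50k − 300)(k − 6) + (0)
The last nonzero remainder k − 6 is already monic.

k − 6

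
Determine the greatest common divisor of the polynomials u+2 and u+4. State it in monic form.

1

Euclidean algorithm in ℚ[u]:
  u+2 = (u+4) + (−2)
  u+4 = (−(1/2)u−2)(−2) + (0)
The last nonzero remainder is the constant −2, so the polynomials are coprime and gcd = 1.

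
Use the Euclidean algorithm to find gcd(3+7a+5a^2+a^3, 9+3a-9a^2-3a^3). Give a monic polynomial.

3+4a+a^2

Repeated division with remainder:
  a^3+5a^2+7a+3 = (-1/3)(-3a^3-9a^2+3a+9) + (2a^2+8a+6)
  -3a^3-9a^2+3a+9 = (-(3/2)a+3/2)(2a^2+8a+6) + (0)
Last nonzero remainder: 2a^2+8a+6. Dividing through by 2 gives the monic gcd a^2+4a+3.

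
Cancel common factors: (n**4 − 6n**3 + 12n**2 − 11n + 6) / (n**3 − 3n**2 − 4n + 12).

(n**2 − n + 1)/(n + 2)

Apply the Euclidean algorithm:
  n**4 − 6n**3 + 12n**2 − 11n + 6 = (n − 3)(n**3 − 3n**2 − 4n + 12) + (7n**2 − 35n + 42)
  n**3 − 3n**2 − 4n + 12 = ((1/7)n + 2/7)(7n**2 − 35n + 42) + (0)
Last nonzero remainder: 7n**2 − 35n + 42. Dividing through by 7 gives the monic gcd n**2 − 5n + 6.
Cancel n**2 − 5n + 6 from numerator and denominator to get the reduced form.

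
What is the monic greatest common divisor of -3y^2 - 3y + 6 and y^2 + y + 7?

1

Euclidean algorithm in ℚ[y]:
  -3y^2 - 3y + 6 = (-3)(y^2 + y + 7) + (27)
  y^2 + y + 7 = ((1/27)y^2 + (1/27)y + 7/27)(27) + (0)
The last nonzero remainder is the constant 27, so the polynomials are coprime and gcd = 1.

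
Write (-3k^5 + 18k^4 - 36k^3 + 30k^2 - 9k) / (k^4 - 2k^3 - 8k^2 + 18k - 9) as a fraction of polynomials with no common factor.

Euclidean algorithm in ℚ[k]:
  -3k^5 + 18k^4 - 36k^3 + 30k^2 - 9k = (-3k + 12)(k^4 - 2k^3 - 8k^2 + 18k - 9) + (-36k^3 + 180k^2 - 252k + 108)
  k^4 - 2k^3 - 8k^2 + 18k - 9 = (-(1/36)k - 1/12)(-36k^3 + 180k^2 - 252k + 108) + (0)
Last nonzero remainder: -36k^3 + 180k^2 - 252k + 108. Dividing through by -36 gives the monic gcd k^3 - 5k^2 + 7k - 3.
Cancel k^3 - 5k^2 + 7k - 3 from numerator and denominator to get the reduced form.

(-3k^2 + 3k)/(k + 3)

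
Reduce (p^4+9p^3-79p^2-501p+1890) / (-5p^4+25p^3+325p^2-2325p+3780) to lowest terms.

(-p-10)/(5p-20)

Apply the Euclidean algorithm:
  p^4+9p^3-79p^2-501p+1890 = (-1/5)(-5p^4+25p^3+325p^2-2325p+3780) + (14p^3-14p^2-966p+2646)
  -5p^4+25p^3+325p^2-2325p+3780 = (-(5/14)p+10/7)(14p^3-14p^2-966p+2646) + (0)
Last nonzero remainder: 14p^3-14p^2-966p+2646. Dividing through by 14 gives the monic gcd p^3-p^2-69p+189.
Cancel p^3-p^2-69p+189 from numerator and denominator to get the reduced form.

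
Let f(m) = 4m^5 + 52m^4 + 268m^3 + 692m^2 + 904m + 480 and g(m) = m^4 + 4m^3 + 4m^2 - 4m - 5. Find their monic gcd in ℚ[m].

m^2 + 4m + 5

Apply the Euclidean algorithm:
  4m^5 + 52m^4 + 268m^3 + 692m^2 + 904m + 480 = (4m + 36)(m^4 + 4m^3 + 4m^2 - 4m - 5) + (108m^3 + 564m^2 + 1068m + 660)
  m^4 + 4m^3 + 4m^2 - 4m - 5 = ((1/108)m - 11/972)(108m^3 + 564m^2 + 1068m + 660) + ((40/81)m^2 + (160/81)m + 200/81)
  108m^3 + 564m^2 + 1068m + 660 = ((2187/10)m + 2673/10)((40/81)m^2 + (160/81)m + 200/81) + (0)
Last nonzero remainder: (40/81)m^2 + (160/81)m + 200/81. Dividing through by 40/81 gives the monic gcd m^2 + 4m + 5.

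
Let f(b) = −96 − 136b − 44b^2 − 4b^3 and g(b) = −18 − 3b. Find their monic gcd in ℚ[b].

6 + b

By polynomial division,
  −4b^3 − 44b^2 − 136b − 96 = ((4/3)b^2 + (20/3)b + 16/3)(−3b − 18) + (0)
Last nonzero remainder: −3b − 18. Dividing through by −3 gives the monic gcd b + 6.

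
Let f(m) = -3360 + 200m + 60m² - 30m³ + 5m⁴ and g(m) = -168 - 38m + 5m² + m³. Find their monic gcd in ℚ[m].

-24 - 2m + m²

Euclidean algorithm in ℚ[m]:
  5m⁴ - 30m³ + 60m² + 200m - 3360 = (5m - 55)(m³ + 5m² - 38m - 168) + (525m² - 1050m - 12600)
  m³ + 5m² - 38m - 168 = ((1/525)m + 1/75)(525m² - 1050m - 12600) + (0)
Last nonzero remainder: 525m² - 1050m - 12600. Dividing through by 525 gives the monic gcd m² - 2m - 24.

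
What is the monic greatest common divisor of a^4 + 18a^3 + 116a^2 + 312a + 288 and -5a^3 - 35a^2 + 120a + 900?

a^2 + 12a + 36

Euclidean algorithm in ℚ[a]:
  a^4 + 18a^3 + 116a^2 + 312a + 288 = (-(1/5)a - 11/5)(-5a^3 - 35a^2 + 120a + 900) + (63a^2 + 756a + 2268)
  -5a^3 - 35a^2 + 120a + 900 = (-(5/63)a + 25/63)(63a^2 + 756a + 2268) + (0)
Last nonzero remainder: 63a^2 + 756a + 2268. Dividing through by 63 gives the monic gcd a^2 + 12a + 36.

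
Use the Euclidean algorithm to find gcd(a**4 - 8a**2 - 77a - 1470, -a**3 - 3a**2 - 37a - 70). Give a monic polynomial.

a**2 + a + 35

Repeated division with remainder:
  a**4 - 8a**2 - 77a - 1470 = (-a + 3)(-a**3 - 3a**2 - 37a - 70) + (-36a**2 - 36a - 1260)
  -a**3 - 3a**2 - 37a - 70 = ((1/36)a + 1/18)(-36a**2 - 36a - 1260) + (0)
Last nonzero remainder: -36a**2 - 36a - 1260. Dividing through by -36 gives the monic gcd a**2 + a + 35.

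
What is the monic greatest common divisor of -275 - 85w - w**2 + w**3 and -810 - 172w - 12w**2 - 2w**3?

5 + w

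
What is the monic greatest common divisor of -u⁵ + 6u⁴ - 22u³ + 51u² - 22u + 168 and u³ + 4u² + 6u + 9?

Euclidean algorithm in ℚ[u]:
  -u⁵ + 6u⁴ - 22u³ + 51u² - 22u + 168 = (-u² + 10u - 56)(u³ + 4u² + 6u + 9) + (224u² + 224u + 672)
  u³ + 4u² + 6u + 9 = ((1/224)u + 3/224)(224u² + 224u + 672) + (0)
Last nonzero remainder: 224u² + 224u + 672. Dividing through by 224 gives the monic gcd u² + u + 3.

u² + u + 3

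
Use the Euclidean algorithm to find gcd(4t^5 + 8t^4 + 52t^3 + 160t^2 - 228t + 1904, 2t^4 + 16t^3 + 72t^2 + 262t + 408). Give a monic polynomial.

Euclidean algorithm in ℚ[t]:
  4t^5 + 8t^4 + 52t^3 + 160t^2 - 228t + 1904 = (2t - 12)(2t^4 + 16t^3 + 72t^2 + 262t + 408) + (100t^3 + 500t^2 + 2100t + 6800)
  2t^4 + 16t^3 + 72t^2 + 262t + 408 = ((1/50)t + 3/50)(100t^3 + 500t^2 + 2100t + 6800) + (0)
Last nonzero remainder: 100t^3 + 500t^2 + 2100t + 6800. Dividing through by 100 gives the monic gcd t^3 + 5t^2 + 21t + 68.

t^3 + 5t^2 + 21t + 68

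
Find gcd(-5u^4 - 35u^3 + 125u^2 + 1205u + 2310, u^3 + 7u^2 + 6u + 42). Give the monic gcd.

u + 7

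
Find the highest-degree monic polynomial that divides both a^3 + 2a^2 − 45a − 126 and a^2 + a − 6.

a + 3

By polynomial division,
  a^3 + 2a^2 − 45a − 126 = (a + 1)(a^2 + a − 6) + (−40a − 120)
  a^2 + a − 6 = (−(1/40)a + 1/20)(−40a − 120) + (0)
Last nonzero remainder: −40a − 120. Dividing through by −40 gives the monic gcd a + 3.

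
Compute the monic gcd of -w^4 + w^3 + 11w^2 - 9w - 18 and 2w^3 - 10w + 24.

w + 3

Repeated division with remainder:
  -w^4 + w^3 + 11w^2 - 9w - 18 = (-(1/2)w + 1/2)(2w^3 - 10w + 24) + (6w^2 + 8w - 30)
  2w^3 - 10w + 24 = ((1/3)w - 4/9)(6w^2 + 8w - 30) + ((32/9)w + 32/3)
  6w^2 + 8w - 30 = ((27/16)w - 45/16)((32/9)w + 32/3) + (0)
Last nonzero remainder: (32/9)w + 32/3. Dividing through by 32/9 gives the monic gcd w + 3.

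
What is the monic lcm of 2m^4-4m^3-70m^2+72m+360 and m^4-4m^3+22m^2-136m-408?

m^6-2m^5-m^4-32m^3-1010m^2+1224m+6120

Apply the Euclidean algorithm:
  2m^4-4m^3-70m^2+72m+360 = (2)(m^4-4m^3+22m^2-136m-408) + (4m^3-114m^2+344m+1176)
  m^4-4m^3+22m^2-136m-408 = ((1/4)m+49/8)(4m^3-114m^2+344m+1176) + ((2537/4)m^2-2537m-7611)
  4m^3-114m^2+344m+1176 = ((16/2537)m-392/2537)((2537/4)m^2-2537m-7611) + (0)
Last nonzero remainder: (2537/4)m^2-2537m-7611. Dividing through by 2537/4 gives the monic gcd m^2-4m-12.
Then lcm(f, g) = f·g / gcd(f, g); expanding and making the result monic gives the answer.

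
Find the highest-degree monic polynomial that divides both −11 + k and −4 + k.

Repeated division with remainder:
  k − 11 = (k − 4) + (−7)
  k − 4 = (−(1/7)k + 4/7)(−7) + (0)
The last nonzero remainder is the constant −7, so the polynomials are coprime and gcd = 1.

1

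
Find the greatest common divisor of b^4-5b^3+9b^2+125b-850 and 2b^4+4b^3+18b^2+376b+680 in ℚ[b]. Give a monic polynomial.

Euclidean algorithm in ℚ[b]:
  b^4-5b^3+9b^2+125b-850 = (1/2)(2b^4+4b^3+18b^2+376b+680) + (-7b^3-63b-1190)
  2b^4+4b^3+18b^2+376b+680 = (-(2/7)b-4/7)(-7b^3-63b-1190) + (0)
Last nonzero remainder: -7b^3-63b-1190. Dividing through by -7 gives the monic gcd b^3+9b+170.

b^3+9b+170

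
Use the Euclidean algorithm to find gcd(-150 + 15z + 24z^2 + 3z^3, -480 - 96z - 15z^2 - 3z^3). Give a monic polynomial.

Repeated division with remainder:
  3z^3 + 24z^2 + 15z - 150 = (-1)(-3z^3 - 15z^2 - 96z - 480) + (9z^2 - 81z - 630)
  -3z^3 - 15z^2 - 96z - 480 = (-(1/3)z - 14/3)(9z^2 - 81z - 630) + (-684z - 3420)
  9z^2 - 81z - 630 = (-(1/76)z + 7/38)(-684z - 3420) + (0)
Last nonzero remainder: -684z - 3420. Dividing through by -684 gives the monic gcd z + 5.

5 + z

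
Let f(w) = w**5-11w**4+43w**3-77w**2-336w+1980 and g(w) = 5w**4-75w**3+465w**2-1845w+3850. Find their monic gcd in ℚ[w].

w**3-8w**2+37w-110

Apply the Euclidean algorithm:
  w**5-11w**4+43w**3-77w**2-336w+1980 = ((1/5)w+4/5)(5w**4-75w**3+465w**2-1845w+3850) + (10w**3-80w**2+370w-1100)
  5w**4-75w**3+465w**2-1845w+3850 = ((1/2)w-7/2)(10w**3-80w**2+370w-1100) + (0)
Last nonzero remainder: 10w**3-80w**2+370w-1100. Dividing through by 10 gives the monic gcd w**3-8w**2+37w-110.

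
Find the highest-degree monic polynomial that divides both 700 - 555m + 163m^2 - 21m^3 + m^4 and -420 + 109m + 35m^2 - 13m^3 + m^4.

-140 + 83m - 16m^2 + m^3

Repeated division with remainder:
  m^4 - 21m^3 + 163m^2 - 555m + 700 = (m^4 - 13m^3 + 35m^2 + 109m - 420) + (-8m^3 + 128m^2 - 664m + 1120)
  m^4 - 13m^3 + 35m^2 + 109m - 420 = (-(1/8)m - 3/8)(-8m^3 + 128m^2 - 664m + 1120) + (0)
Last nonzero remainder: -8m^3 + 128m^2 - 664m + 1120. Dividing through by -8 gives the monic gcd m^3 - 16m^2 + 83m - 140.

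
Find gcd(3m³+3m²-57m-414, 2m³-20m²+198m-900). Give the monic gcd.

By polynomial division,
  3m³+3m²-57m-414 = (3/2)(2m³-20m²+198m-900) + (33m²-354m+936)
  2m³-20m²+198m-900 = ((2/33)m+16/363)(33m²-354m+936) + ((18982/121)m-113892/121)
  33m²-354m+936 = ((3993/18982)m-9438/9491)((18982/121)m-113892/121) + (0)
Last nonzero remainder: (18982/121)m-113892/121. Dividing through by 18982/121 gives the monic gcd m-6.

m-6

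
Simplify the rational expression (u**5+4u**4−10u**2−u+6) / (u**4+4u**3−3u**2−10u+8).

(u**2+4u+3)/(u+4)

By polynomial division,
  u**5+4u**4−10u**2−u+6 = (u)(u**4+4u**3−3u**2−10u+8) + (3u**3−9u+6)
  u**4+4u**3−3u**2−10u+8 = ((1/3)u+4/3)(3u**3−9u+6) + (0)
Last nonzero remainder: 3u**3−9u+6. Dividing through by 3 gives the monic gcd u**3−3u+2.
Cancel u**3−3u+2 from numerator and denominator to get the reduced form.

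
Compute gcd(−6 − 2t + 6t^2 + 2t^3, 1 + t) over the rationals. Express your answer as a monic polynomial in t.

1 + t

Apply the Euclidean algorithm:
  2t^3 + 6t^2 − 2t − 6 = (2t^2 + 4t − 6)(t + 1) + (0)
The last nonzero remainder t + 1 is already monic.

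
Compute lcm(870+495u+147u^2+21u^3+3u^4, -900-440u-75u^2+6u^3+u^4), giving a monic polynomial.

Repeated division with remainder:
  3u^4+21u^3+147u^2+495u+870 = (3)(u^4+6u^3-75u^2-440u-900) + (3u^3+372u^2+1815u+3570)
  u^4+6u^3-75u^2-440u-900 = ((1/3)u-118/3)(3u^3+372u^2+1815u+3570) + (13952u^2+69760u+139520)
  3u^3+372u^2+1815u+3570 = ((3/13952)u+357/13952)(13952u^2+69760u+139520) + (0)
Last nonzero remainder: 13952u^2+69760u+139520. Dividing through by 13952 gives the monic gcd u^2+5u+10.
Then lcm(f, g) = f·g / gcd(f, g); expanding and making the result monic gives the answer.

-26100-14560u-3955u^2-416u^3-34u^4+8u^5+u^6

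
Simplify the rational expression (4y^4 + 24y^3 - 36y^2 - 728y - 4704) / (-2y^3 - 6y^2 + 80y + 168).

(-2y^2 - 10y - 56)/(y + 2)

Repeated division with remainder:
  4y^4 + 24y^3 - 36y^2 - 728y - 4704 = (-2y - 6)(-2y^3 - 6y^2 + 80y + 168) + (88y^2 + 88y - 3696)
  -2y^3 - 6y^2 + 80y + 168 = (-(1/44)y - 1/22)(88y^2 + 88y - 3696) + (0)
Last nonzero remainder: 88y^2 + 88y - 3696. Dividing through by 88 gives the monic gcd y^2 + y - 42.
Cancel y^2 + y - 42 from numerator and denominator to get the reduced form.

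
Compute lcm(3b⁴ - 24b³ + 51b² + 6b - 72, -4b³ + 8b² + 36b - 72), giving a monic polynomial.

b⁵ - 5b⁴ - 7b³ + 53b² - 18b - 72

Repeated division with remainder:
  3b⁴ - 24b³ + 51b² + 6b - 72 = (-(3/4)b + 9/2)(-4b³ + 8b² + 36b - 72) + (42b² - 210b + 252)
  -4b³ + 8b² + 36b - 72 = (-(2/21)b - 2/7)(42b² - 210b + 252) + (0)
Last nonzero remainder: 42b² - 210b + 252. Dividing through by 42 gives the monic gcd b² - 5b + 6.
Then lcm(f, g) = f·g / gcd(f, g); expanding and making the result monic gives the answer.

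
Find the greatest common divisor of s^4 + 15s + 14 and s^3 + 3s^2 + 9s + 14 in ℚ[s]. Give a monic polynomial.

Euclidean algorithm in ℚ[s]:
  s^4 + 15s + 14 = (s - 3)(s^3 + 3s^2 + 9s + 14) + (28s + 56)
  s^3 + 3s^2 + 9s + 14 = ((1/28)s^2 + (1/28)s + 1/4)(28s + 56) + (0)
Last nonzero remainder: 28s + 56. Dividing through by 28 gives the monic gcd s + 2.

s + 2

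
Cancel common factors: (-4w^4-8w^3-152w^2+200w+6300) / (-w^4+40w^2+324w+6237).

(4w^2-100)/(w^2-2w-99)

By polynomial division,
  -4w^4-8w^3-152w^2+200w+6300 = (4)(-w^4+40w^2+324w+6237) + (-8w^3-312w^2-1096w-18648)
  -w^4+40w^2+324w+6237 = ((1/8)w-39/8)(-8w^3-312w^2-1096w-18648) + (-1344w^2-2688w-84672)
  -8w^3-312w^2-1096w-18648 = ((1/168)w+37/168)(-1344w^2-2688w-84672) + (0)
Last nonzero remainder: -1344w^2-2688w-84672. Dividing through by -1344 gives the monic gcd w^2+2w+63.
Cancel w^2+2w+63 from numerator and denominator to get the reduced form.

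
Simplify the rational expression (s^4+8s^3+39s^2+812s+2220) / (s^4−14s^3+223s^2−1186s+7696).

(s^2+13s+30)/(s^2−9s+104)

Repeated division with remainder:
  s^4+8s^3+39s^2+812s+2220 = (s^4−14s^3+223s^2−1186s+7696) + (22s^3−184s^2+1998s−5476)
  s^4−14s^3+223s^2−1186s+7696 = ((1/22)s−31/121)(22s^3−184s^2+1998s−5476) + ((10290/121)s^2−(51450/121)s+761460/121)
  22s^3−184s^2+1998s−5476 = ((1331/5145)s−4477/5145)((10290/121)s^2−(51450/121)s+761460/121) + (0)
Last nonzero remainder: (10290/121)s^2−(51450/121)s+761460/121. Dividing through by 10290/121 gives the monic gcd s^2−5s+74.
Cancel s^2−5s+74 from numerator and denominator to get the reduced form.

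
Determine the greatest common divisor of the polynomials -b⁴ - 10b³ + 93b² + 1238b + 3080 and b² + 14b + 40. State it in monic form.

b² + 14b + 40

Apply the Euclidean algorithm:
  -b⁴ - 10b³ + 93b² + 1238b + 3080 = (-b² + 4b + 77)(b² + 14b + 40) + (0)
The last nonzero remainder b² + 14b + 40 is already monic.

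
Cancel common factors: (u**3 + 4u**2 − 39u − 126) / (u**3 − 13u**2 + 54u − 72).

Euclidean algorithm in ℚ[u]:
  u**3 + 4u**2 − 39u − 126 = (u**3 − 13u**2 + 54u − 72) + (17u**2 − 93u − 54)
  u**3 − 13u**2 + 54u − 72 = ((1/17)u − 128/289)(17u**2 − 93u − 54) + ((4620/289)u − 27720/289)
  17u**2 − 93u − 54 = ((4913/4620)u + 867/1540)((4620/289)u − 27720/289) + (0)
Last nonzero remainder: (4620/289)u − 27720/289. Dividing through by 4620/289 gives the monic gcd u − 6.
Cancel u − 6 from numerator and denominator to get the reduced form.

(u**2 + 10u + 21)/(u**2 − 7u + 12)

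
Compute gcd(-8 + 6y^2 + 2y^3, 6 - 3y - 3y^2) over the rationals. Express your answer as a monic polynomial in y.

-2 + y + y^2

Apply the Euclidean algorithm:
  2y^3 + 6y^2 - 8 = (-(2/3)y - 4/3)(-3y^2 - 3y + 6) + (0)
Last nonzero remainder: -3y^2 - 3y + 6. Dividing through by -3 gives the monic gcd y^2 + y - 2.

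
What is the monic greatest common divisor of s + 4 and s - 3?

Euclidean algorithm in ℚ[s]:
  s + 4 = (s - 3) + (7)
  s - 3 = ((1/7)s - 3/7)(7) + (0)
The last nonzero remainder is the constant 7, so the polynomials are coprime and gcd = 1.

1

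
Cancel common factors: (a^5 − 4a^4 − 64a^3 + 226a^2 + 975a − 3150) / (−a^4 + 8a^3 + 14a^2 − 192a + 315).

Apply the Euclidean algorithm:
  a^5 − 4a^4 − 64a^3 + 226a^2 + 975a − 3150 = (−a − 4)(−a^4 + 8a^3 + 14a^2 − 192a + 315) + (−18a^3 + 90a^2 + 522a − 1890)
  −a^4 + 8a^3 + 14a^2 − 192a + 315 = ((1/18)a − 1/6)(−18a^3 + 90a^2 + 522a − 1890) + (0)
Last nonzero remainder: −18a^3 + 90a^2 + 522a − 1890. Dividing through by −18 gives the monic gcd a^3 − 5a^2 − 29a + 105.
Cancel a^3 − 5a^2 − 29a + 105 from numerator and denominator to get the reduced form.

(−a^2 − a + 30)/(a − 3)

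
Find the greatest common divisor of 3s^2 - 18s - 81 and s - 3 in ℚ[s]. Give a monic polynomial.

Repeated division with remainder:
  3s^2 - 18s - 81 = (3s - 9)(s - 3) + (-108)
  s - 3 = (-(1/108)s + 1/36)(-108) + (0)
The last nonzero remainder is the constant -108, so the polynomials are coprime and gcd = 1.

1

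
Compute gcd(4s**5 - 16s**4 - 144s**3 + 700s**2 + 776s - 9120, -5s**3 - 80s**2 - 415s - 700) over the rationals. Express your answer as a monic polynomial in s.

s**2 + 9s + 20

Apply the Euclidean algorithm:
  4s**5 - 16s**4 - 144s**3 + 700s**2 + 776s - 9120 = (-(4/5)s**2 + 16s - 804/5)(-5s**3 - 80s**2 - 415s - 700) + (-6084s**2 - 54756s - 121680)
  -5s**3 - 80s**2 - 415s - 700 = ((5/6084)s + 35/6084)(-6084s**2 - 54756s - 121680) + (0)
Last nonzero remainder: -6084s**2 - 54756s - 121680. Dividing through by -6084 gives the monic gcd s**2 + 9s + 20.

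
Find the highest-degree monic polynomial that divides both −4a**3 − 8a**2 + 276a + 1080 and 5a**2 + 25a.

a + 5

Apply the Euclidean algorithm:
  −4a**3 − 8a**2 + 276a + 1080 = (−(4/5)a + 12/5)(5a**2 + 25a) + (216a + 1080)
  5a**2 + 25a = ((5/216)a)(216a + 1080) + (0)
Last nonzero remainder: 216a + 1080. Dividing through by 216 gives the monic gcd a + 5.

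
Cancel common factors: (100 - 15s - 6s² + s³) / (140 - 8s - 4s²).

(20 + s - s²)/(28 + 4s)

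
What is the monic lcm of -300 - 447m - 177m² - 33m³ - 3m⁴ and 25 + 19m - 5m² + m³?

Euclidean algorithm in ℚ[m]:
  -3m⁴ - 33m³ - 177m² - 447m - 300 = (-3m - 48)(m³ - 5m² + 19m + 25) + (-360m² + 540m + 900)
  m³ - 5m² + 19m + 25 = (-(1/360)m + 7/720)(-360m² + 540m + 900) + ((65/4)m + 65/4)
  -360m² + 540m + 900 = (-(288/13)m + 720/13)((65/4)m + 65/4) + (0)
Last nonzero remainder: (65/4)m + 65/4. Dividing through by 65/4 gives the monic gcd m + 1.
Then lcm(f, g) = f·g / gcd(f, g); expanding and making the result monic gives the answer.

2500 + 3125m + 681m² + 70m³ + 18m⁴ + 5m⁵ + m⁶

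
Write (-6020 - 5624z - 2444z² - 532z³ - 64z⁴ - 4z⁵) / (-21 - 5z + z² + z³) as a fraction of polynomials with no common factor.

(-860 - 312z - 48z² - 4z³)/(-3 + z)

Euclidean algorithm in ℚ[z]:
  -4z⁵ - 64z⁴ - 532z³ - 2444z² - 5624z - 6020 = (-4z² - 60z - 492)(z³ + z² - 5z - 21) + (-2336z² - 9344z - 16352)
  z³ + z² - 5z - 21 = (-(1/2336)z + 3/2336)(-2336z² - 9344z - 16352) + (0)
Last nonzero remainder: -2336z² - 9344z - 16352. Dividing through by -2336 gives the monic gcd z² + 4z + 7.
Cancel z² + 4z + 7 from numerator and denominator to get the reduced form.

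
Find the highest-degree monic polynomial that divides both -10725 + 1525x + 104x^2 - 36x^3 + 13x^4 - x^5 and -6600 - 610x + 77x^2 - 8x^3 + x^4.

Euclidean algorithm in ℚ[x]:
  -x^5 + 13x^4 - 36x^3 + 104x^2 + 1525x - 10725 = (-x + 5)(x^4 - 8x^3 + 77x^2 - 610x - 6600) + (81x^3 - 891x^2 - 2025x + 22275)
  x^4 - 8x^3 + 77x^2 - 610x - 6600 = ((1/81)x + 1/27)(81x^3 - 891x^2 - 2025x + 22275) + (135x^2 - 810x - 7425)
  81x^3 - 891x^2 - 2025x + 22275 = ((3/5)x - 3)(135x^2 - 810x - 7425) + (0)
Last nonzero remainder: 135x^2 - 810x - 7425. Dividing through by 135 gives the monic gcd x^2 - 6x - 55.

-55 - 6x + x^2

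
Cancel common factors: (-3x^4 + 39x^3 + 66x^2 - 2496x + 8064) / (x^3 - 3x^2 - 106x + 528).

(-3x^2 - 3x + 168)/(x + 11)

By polynomial division,
  -3x^4 + 39x^3 + 66x^2 - 2496x + 8064 = (-3x + 30)(x^3 - 3x^2 - 106x + 528) + (-162x^2 + 2268x - 7776)
  x^3 - 3x^2 - 106x + 528 = (-(1/162)x - 11/162)(-162x^2 + 2268x - 7776) + (0)
Last nonzero remainder: -162x^2 + 2268x - 7776. Dividing through by -162 gives the monic gcd x^2 - 14x + 48.
Cancel x^2 - 14x + 48 from numerator and denominator to get the reduced form.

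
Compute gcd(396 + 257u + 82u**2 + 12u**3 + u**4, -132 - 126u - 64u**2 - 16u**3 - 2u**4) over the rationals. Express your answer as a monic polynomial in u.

Apply the Euclidean algorithm:
  u**4 + 12u**3 + 82u**2 + 257u + 396 = (-1/2)(-2u**4 - 16u**3 - 64u**2 - 126u - 132) + (4u**3 + 50u**2 + 194u + 330)
  -2u**4 - 16u**3 - 64u**2 - 126u - 132 = (-(1/2)u + 9/4)(4u**3 + 50u**2 + 194u + 330) + (-(159/2)u**2 - (795/2)u - 1749/2)
  4u**3 + 50u**2 + 194u + 330 = (-(8/159)u - 20/53)(-(159/2)u**2 - (795/2)u - 1749/2) + (0)
Last nonzero remainder: -(159/2)u**2 - (795/2)u - 1749/2. Dividing through by -159/2 gives the monic gcd u**2 + 5u + 11.

11 + 5u + u**2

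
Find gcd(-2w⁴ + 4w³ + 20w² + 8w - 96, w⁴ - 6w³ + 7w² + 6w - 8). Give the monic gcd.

w² - 6w + 8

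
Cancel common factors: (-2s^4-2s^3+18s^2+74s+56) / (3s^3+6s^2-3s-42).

(-2s^2+6s+8)/(3s-6)

Euclidean algorithm in ℚ[s]:
  -2s^4-2s^3+18s^2+74s+56 = (-(2/3)s+2/3)(3s^3+6s^2-3s-42) + (12s^2+48s+84)
  3s^3+6s^2-3s-42 = ((1/4)s-1/2)(12s^2+48s+84) + (0)
Last nonzero remainder: 12s^2+48s+84. Dividing through by 12 gives the monic gcd s^2+4s+7.
Cancel s^2+4s+7 from numerator and denominator to get the reduced form.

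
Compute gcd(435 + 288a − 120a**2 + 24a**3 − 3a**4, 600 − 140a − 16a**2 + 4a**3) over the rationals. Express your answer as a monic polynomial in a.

−5 + a

Repeated division with remainder:
  −3a**4 + 24a**3 − 120a**2 + 288a + 435 = (−(3/4)a + 3)(4a**3 − 16a**2 − 140a + 600) + (−177a**2 + 1158a − 1365)
  4a**3 − 16a**2 − 140a + 600 = (−(4/177)a − 200/3481)(−177a**2 + 1158a − 1365) + (−(363120/3481)a + 1815600/3481)
  −177a**2 + 1158a − 1365 = ((205379/121040)a − 316771/121040)(−(363120/3481)a + 1815600/3481) + (0)
Last nonzero remainder: −(363120/3481)a + 1815600/3481. Dividing through by −363120/3481 gives the monic gcd a − 5.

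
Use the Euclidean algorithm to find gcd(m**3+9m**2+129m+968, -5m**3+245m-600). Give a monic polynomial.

m+8

Apply the Euclidean algorithm:
  m**3+9m**2+129m+968 = (-1/5)(-5m**3+245m-600) + (9m**2+178m+848)
  -5m**3+245m-600 = (-(5/9)m+890/81)(9m**2+178m+848) + (-(100415/81)m-803320/81)
  9m**2+178m+848 = (-(729/100415)m-8586/100415)(-(100415/81)m-803320/81) + (0)
Last nonzero remainder: -(100415/81)m-803320/81. Dividing through by -100415/81 gives the monic gcd m+8.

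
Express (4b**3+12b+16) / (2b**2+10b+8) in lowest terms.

(2b**2-2b+8)/(b+4)

Repeated division with remainder:
  4b**3+12b+16 = (2b-10)(2b**2+10b+8) + (96b+96)
  2b**2+10b+8 = ((1/48)b+1/12)(96b+96) + (0)
Last nonzero remainder: 96b+96. Dividing through by 96 gives the monic gcd b+1.
Cancel b+1 from numerator and denominator to get the reduced form.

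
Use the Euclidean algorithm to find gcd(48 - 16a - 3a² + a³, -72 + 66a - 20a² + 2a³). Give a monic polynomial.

By polynomial division,
  a³ - 3a² - 16a + 48 = (1/2)(2a³ - 20a² + 66a - 72) + (7a² - 49a + 84)
  2a³ - 20a² + 66a - 72 = ((2/7)a - 6/7)(7a² - 49a + 84) + (0)
Last nonzero remainder: 7a² - 49a + 84. Dividing through by 7 gives the monic gcd a² - 7a + 12.

12 - 7a + a²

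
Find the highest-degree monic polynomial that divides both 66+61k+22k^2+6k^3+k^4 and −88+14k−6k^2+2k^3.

By polynomial division,
  k^4+6k^3+22k^2+61k+66 = ((1/2)k+9/2)(2k^3−6k^2+14k−88) + (42k^2+42k+462)
  2k^3−6k^2+14k−88 = ((1/21)k−4/21)(42k^2+42k+462) + (0)
Last nonzero remainder: 42k^2+42k+462. Dividing through by 42 gives the monic gcd k^2+k+11.

11+k+k^2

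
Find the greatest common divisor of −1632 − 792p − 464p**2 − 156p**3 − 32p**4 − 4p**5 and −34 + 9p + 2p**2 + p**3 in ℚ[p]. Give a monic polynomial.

17 + 4p + p**2

Euclidean algorithm in ℚ[p]:
  −4p**5 − 32p**4 − 156p**3 − 464p**2 − 792p − 1632 = (−4p**2 − 24p − 72)(p**3 + 2p**2 + 9p − 34) + (−240p**2 − 960p − 4080)
  p**3 + 2p**2 + 9p − 34 = (−(1/240)p + 1/120)(−240p**2 − 960p − 4080) + (0)
Last nonzero remainder: −240p**2 − 960p − 4080. Dividing through by −240 gives the monic gcd p**2 + 4p + 17.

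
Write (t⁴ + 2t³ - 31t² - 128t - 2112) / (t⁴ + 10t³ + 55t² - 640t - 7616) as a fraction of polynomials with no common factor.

(t² + 2t + 33)/(t² + 10t + 119)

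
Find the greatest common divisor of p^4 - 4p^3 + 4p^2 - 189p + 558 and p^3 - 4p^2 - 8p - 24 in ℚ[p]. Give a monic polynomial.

p - 6

By polynomial division,
  p^4 - 4p^3 + 4p^2 - 189p + 558 = (p)(p^3 - 4p^2 - 8p - 24) + (12p^2 - 165p + 558)
  p^3 - 4p^2 - 8p - 24 = ((1/12)p + 13/16)(12p^2 - 165p + 558) + ((1273/16)p - 3819/8)
  12p^2 - 165p + 558 = ((192/1273)p - 1488/1273)((1273/16)p - 3819/8) + (0)
Last nonzero remainder: (1273/16)p - 3819/8. Dividing through by 1273/16 gives the monic gcd p - 6.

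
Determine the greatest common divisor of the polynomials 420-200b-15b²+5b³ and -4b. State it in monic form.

1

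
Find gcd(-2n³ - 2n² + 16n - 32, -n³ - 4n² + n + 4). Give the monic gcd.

Euclidean algorithm in ℚ[n]:
  -2n³ - 2n² + 16n - 32 = (2)(-n³ - 4n² + n + 4) + (6n² + 14n - 40)
  -n³ - 4n² + n + 4 = (-(1/6)n - 5/18)(6n² + 14n - 40) + (-(16/9)n - 64/9)
  6n² + 14n - 40 = (-(27/8)n + 45/8)(-(16/9)n - 64/9) + (0)
Last nonzero remainder: -(16/9)n - 64/9. Dividing through by -16/9 gives the monic gcd n + 4.

n + 4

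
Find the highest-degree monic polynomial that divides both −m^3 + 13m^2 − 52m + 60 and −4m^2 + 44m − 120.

m^2 − 11m + 30

By polynomial division,
  −m^3 + 13m^2 − 52m + 60 = ((1/4)m − 1/2)(−4m^2 + 44m − 120) + (0)
Last nonzero remainder: −4m^2 + 44m − 120. Dividing through by −4 gives the monic gcd m^2 − 11m + 30.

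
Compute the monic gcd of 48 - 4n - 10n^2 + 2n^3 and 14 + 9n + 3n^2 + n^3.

Euclidean algorithm in ℚ[n]:
  2n^3 - 10n^2 - 4n + 48 = (2)(n^3 + 3n^2 + 9n + 14) + (-16n^2 - 22n + 20)
  n^3 + 3n^2 + 9n + 14 = (-(1/16)n - 13/128)(-16n^2 - 22n + 20) + ((513/64)n + 513/32)
  -16n^2 - 22n + 20 = (-(1024/513)n + 640/513)((513/64)n + 513/32) + (0)
Last nonzero remainder: (513/64)n + 513/32. Dividing through by 513/64 gives the monic gcd n + 2.

2 + n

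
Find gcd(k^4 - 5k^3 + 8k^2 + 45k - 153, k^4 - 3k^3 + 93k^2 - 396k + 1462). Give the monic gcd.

k^2 - 5k + 17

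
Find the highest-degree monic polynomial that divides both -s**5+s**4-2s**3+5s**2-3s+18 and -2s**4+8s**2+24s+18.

Apply the Euclidean algorithm:
  -s**5+s**4-2s**3+5s**2-3s+18 = ((1/2)s-1/2)(-2s**4+8s**2+24s+18) + (-6s**3-3s**2+27)
  -2s**4+8s**2+24s+18 = ((1/3)s-1/6)(-6s**3-3s**2+27) + ((15/2)s**2+15s+45/2)
  -6s**3-3s**2+27 = (-(4/5)s+6/5)((15/2)s**2+15s+45/2) + (0)
Last nonzero remainder: (15/2)s**2+15s+45/2. Dividing through by 15/2 gives the monic gcd s**2+2s+3.

s**2+2s+3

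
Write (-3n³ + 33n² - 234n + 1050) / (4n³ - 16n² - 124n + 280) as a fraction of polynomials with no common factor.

Repeated division with remainder:
  -3n³ + 33n² - 234n + 1050 = (-3/4)(4n³ - 16n² - 124n + 280) + (21n² - 327n + 1260)
  4n³ - 16n² - 124n + 280 = ((4/21)n + 108/49)(21n² - 327n + 1260) + ((17480/49)n - 17480/7)
  21n² - 327n + 1260 = ((1029/17480)n - 441/874)((17480/49)n - 17480/7) + (0)
Last nonzero remainder: (17480/49)n - 17480/7. Dividing through by 17480/49 gives the monic gcd n - 7.
Cancel n - 7 from numerator and denominator to get the reduced form.

(-3n² + 12n - 150)/(4n² + 12n - 40)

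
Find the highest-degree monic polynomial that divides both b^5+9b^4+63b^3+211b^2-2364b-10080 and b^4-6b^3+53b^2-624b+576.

b^2+3b+72

Repeated division with remainder:
  b^5+9b^4+63b^3+211b^2-2364b-10080 = (b+15)(b^4-6b^3+53b^2-624b+576) + (100b^3+40b^2+6420b-18720)
  b^4-6b^3+53b^2-624b+576 = ((1/100)b-8/125)(100b^3+40b^2+6420b-18720) + (-(216/25)b^2-(648/25)b-15552/25)
  100b^3+40b^2+6420b-18720 = (-(625/54)b+1625/54)(-(216/25)b^2-(648/25)b-15552/25) + (0)
Last nonzero remainder: -(216/25)b^2-(648/25)b-15552/25. Dividing through by -216/25 gives the monic gcd b^2+3b+72.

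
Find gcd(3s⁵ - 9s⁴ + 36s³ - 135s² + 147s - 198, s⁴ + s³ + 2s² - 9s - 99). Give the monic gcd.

Euclidean algorithm in ℚ[s]:
  3s⁵ - 9s⁴ + 36s³ - 135s² + 147s - 198 = (3s - 12)(s⁴ + s³ + 2s² - 9s - 99) + (42s³ - 84s² + 336s - 1386)
  s⁴ + s³ + 2s² - 9s - 99 = ((1/42)s + 1/14)(42s³ - 84s² + 336s - 1386) + (0)
Last nonzero remainder: 42s³ - 84s² + 336s - 1386. Dividing through by 42 gives the monic gcd s³ - 2s² + 8s - 33.

s³ - 2s² + 8s - 33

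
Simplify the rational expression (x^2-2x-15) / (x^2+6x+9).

(x-5)/(x+3)

Euclidean algorithm in ℚ[x]:
  x^2-2x-15 = (x^2+6x+9) + (-8x-24)
  x^2+6x+9 = (-(1/8)x-3/8)(-8x-24) + (0)
Last nonzero remainder: -8x-24. Dividing through by -8 gives the monic gcd x+3.
Cancel x+3 from numerator and denominator to get the reduced form.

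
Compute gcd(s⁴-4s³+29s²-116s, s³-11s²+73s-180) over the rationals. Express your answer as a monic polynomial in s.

s-4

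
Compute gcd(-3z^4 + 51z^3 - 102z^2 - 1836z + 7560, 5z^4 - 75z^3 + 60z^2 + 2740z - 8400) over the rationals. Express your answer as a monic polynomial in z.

z^3 - 11z^2 - 32z + 420

By polynomial division,
  -3z^4 + 51z^3 - 102z^2 - 1836z + 7560 = (-3/5)(5z^4 - 75z^3 + 60z^2 + 2740z - 8400) + (6z^3 - 66z^2 - 192z + 2520)
  5z^4 - 75z^3 + 60z^2 + 2740z - 8400 = ((5/6)z - 10/3)(6z^3 - 66z^2 - 192z + 2520) + (0)
Last nonzero remainder: 6z^3 - 66z^2 - 192z + 2520. Dividing through by 6 gives the monic gcd z^3 - 11z^2 - 32z + 420.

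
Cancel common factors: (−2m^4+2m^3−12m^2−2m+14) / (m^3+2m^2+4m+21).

Repeated division with remainder:
  −2m^4+2m^3−12m^2−2m+14 = (−2m+6)(m^3+2m^2+4m+21) + (−16m^2+16m−112)
  m^3+2m^2+4m+21 = (−(1/16)m−3/16)(−16m^2+16m−112) + (0)
Last nonzero remainder: −16m^2+16m−112. Dividing through by −16 gives the monic gcd m^2−m+7.
Cancel m^2−m+7 from numerator and denominator to get the reduced form.

(−2m^2+2)/(m+3)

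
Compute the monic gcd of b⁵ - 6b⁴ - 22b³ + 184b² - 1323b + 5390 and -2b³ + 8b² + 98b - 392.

b² - 49

Repeated division with remainder:
  b⁵ - 6b⁴ - 22b³ + 184b² - 1323b + 5390 = (-(1/2)b² + b - 19/2)(-2b³ + 8b² + 98b - 392) + (-34b² + 1666)
  -2b³ + 8b² + 98b - 392 = ((1/17)b - 4/17)(-34b² + 1666) + (0)
Last nonzero remainder: -34b² + 1666. Dividing through by -34 gives the monic gcd b² - 49.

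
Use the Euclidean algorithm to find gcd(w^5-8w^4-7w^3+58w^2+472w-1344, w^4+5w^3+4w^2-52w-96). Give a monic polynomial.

w^3+3w^2-2w-48

By polynomial division,
  w^5-8w^4-7w^3+58w^2+472w-1344 = (w-13)(w^4+5w^3+4w^2-52w-96) + (54w^3+162w^2-108w-2592)
  w^4+5w^3+4w^2-52w-96 = ((1/54)w+1/27)(54w^3+162w^2-108w-2592) + (0)
Last nonzero remainder: 54w^3+162w^2-108w-2592. Dividing through by 54 gives the monic gcd w^3+3w^2-2w-48.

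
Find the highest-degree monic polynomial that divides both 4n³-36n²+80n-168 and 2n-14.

n-7

Euclidean algorithm in ℚ[n]:
  4n³-36n²+80n-168 = (2n²-4n+12)(2n-14) + (0)
Last nonzero remainder: 2n-14. Dividing through by 2 gives the monic gcd n-7.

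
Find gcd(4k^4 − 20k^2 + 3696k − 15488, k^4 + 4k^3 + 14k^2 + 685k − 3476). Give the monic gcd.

k^2 + 7k − 44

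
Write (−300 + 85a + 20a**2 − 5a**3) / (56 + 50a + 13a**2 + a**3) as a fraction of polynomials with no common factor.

(−75 + 40a − 5a**2)/(14 + 9a + a**2)

Repeated division with remainder:
  −5a**3 + 20a**2 + 85a − 300 = (−5)(a**3 + 13a**2 + 50a + 56) + (85a**2 + 335a − 20)
  a**3 + 13a**2 + 50a + 56 = ((1/85)a + 154/1445)(85a**2 + 335a − 20) + ((4200/289)a + 16800/289)
  85a**2 + 335a − 20 = ((4913/840)a − 289/840)((4200/289)a + 16800/289) + (0)
Last nonzero remainder: (4200/289)a + 16800/289. Dividing through by 4200/289 gives the monic gcd a + 4.
Cancel a + 4 from numerator and denominator to get the reduced form.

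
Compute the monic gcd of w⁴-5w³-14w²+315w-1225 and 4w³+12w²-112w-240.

w-5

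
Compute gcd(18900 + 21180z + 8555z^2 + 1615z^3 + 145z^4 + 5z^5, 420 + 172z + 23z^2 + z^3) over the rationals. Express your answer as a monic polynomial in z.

42 + 13z + z^2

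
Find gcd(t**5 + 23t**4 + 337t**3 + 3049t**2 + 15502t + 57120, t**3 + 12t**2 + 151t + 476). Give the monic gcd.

Apply the Euclidean algorithm:
  t**5 + 23t**4 + 337t**3 + 3049t**2 + 15502t + 57120 = (t**2 + 11t + 54)(t**3 + 12t**2 + 151t + 476) + (264t**2 + 2112t + 31416)
  t**3 + 12t**2 + 151t + 476 = ((1/264)t + 1/66)(264t**2 + 2112t + 31416) + (0)
Last nonzero remainder: 264t**2 + 2112t + 31416. Dividing through by 264 gives the monic gcd t**2 + 8t + 119.

t**2 + 8t + 119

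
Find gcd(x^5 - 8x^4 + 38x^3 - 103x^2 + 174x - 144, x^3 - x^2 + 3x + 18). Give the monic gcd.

By polynomial division,
  x^5 - 8x^4 + 38x^3 - 103x^2 + 174x - 144 = (x^2 - 7x + 28)(x^3 - x^2 + 3x + 18) + (-72x^2 + 216x - 648)
  x^3 - x^2 + 3x + 18 = (-(1/72)x - 1/36)(-72x^2 + 216x - 648) + (0)
Last nonzero remainder: -72x^2 + 216x - 648. Dividing through by -72 gives the monic gcd x^2 - 3x + 9.

x^2 - 3x + 9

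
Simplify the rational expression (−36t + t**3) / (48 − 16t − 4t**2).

By polynomial division,
  t**3 − 36t = (−(1/4)t + 1)(−4t**2 − 16t + 48) + (−8t − 48)
  −4t**2 − 16t + 48 = ((1/2)t − 1)(−8t − 48) + (0)
Last nonzero remainder: −8t − 48. Dividing through by −8 gives the monic gcd t + 6.
Cancel t + 6 from numerator and denominator to get the reduced form.

(6t − t**2)/(−8 + 4t)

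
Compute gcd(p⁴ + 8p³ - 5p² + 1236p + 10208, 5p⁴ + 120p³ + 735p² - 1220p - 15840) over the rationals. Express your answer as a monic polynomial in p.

p² + 19p + 88

By polynomial division,
  p⁴ + 8p³ - 5p² + 1236p + 10208 = (1/5)(5p⁴ + 120p³ + 735p² - 1220p - 15840) + (-16p³ - 152p² + 1480p + 13376)
  5p⁴ + 120p³ + 735p² - 1220p - 15840 = (-(5/16)p - 145/32)(-16p³ - 152p² + 1480p + 13376) + ((2035/4)p² + (38665/4)p + 44770)
  -16p³ - 152p² + 1480p + 13376 = (-(64/2035)p + 608/2035)((2035/4)p² + (38665/4)p + 44770) + (0)
Last nonzero remainder: (2035/4)p² + (38665/4)p + 44770. Dividing through by 2035/4 gives the monic gcd p² + 19p + 88.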